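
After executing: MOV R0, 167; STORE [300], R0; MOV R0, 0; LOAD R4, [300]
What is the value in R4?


Register and memory trace:
  MOV R0, 167  → R0 = 167
  STORE [300], R0  → mem[300] = 167
  MOV R0, 0  → R0 = 0
  LOAD R4, [300]  → R4 = mem[300] = 167
Final: R4 = 167

167


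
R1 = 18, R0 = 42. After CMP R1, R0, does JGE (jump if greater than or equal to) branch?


Trace:
  R1 = 18, R0 = 42
  CMP R1, R0  → compares 18 vs 42
  JGE checks: is 18 greater than or equal to 42?
  18 < 42, so condition is false
Branch taken: No

No


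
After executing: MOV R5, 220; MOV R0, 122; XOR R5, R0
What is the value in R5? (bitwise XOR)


Register state trace:
  MOV R5, 220  → R5 = 220 (0b11011100)
  MOV R0, 122  → R0 = 122 (0b01111010)
  XOR R5, R0  → R5 = 220 XOR 122 = 166 (0b10100110)
Final: R5 = 166

166


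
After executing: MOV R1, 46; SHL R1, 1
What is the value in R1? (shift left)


Register state trace:
  MOV R1, 46  → R1 = 46
  SHL R1, 1  → R1 = 46 << 1 = 46 * 2^1 = 92
Final: R1 = 92

92


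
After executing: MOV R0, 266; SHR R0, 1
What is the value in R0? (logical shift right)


Register state trace:
  MOV R0, 266  → R0 = 266
  SHR R0, 1  → R0 = 266 >> 1 = 266 // 2^1 = 133
Final: R0 = 133

133


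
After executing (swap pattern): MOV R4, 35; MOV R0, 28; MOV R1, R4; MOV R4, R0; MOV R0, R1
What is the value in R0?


Register state trace (swap pattern):
  MOV R4, 35  → R4 = 35
  MOV R0, 28  → R0 = 28
  MOV R1, R4  → R1 = 35  (save R4)
  MOV R4, R0  → R4 = 28  (R4 gets R0's value)
  MOV R0, R1  → R0 = 35  (R0 gets saved value)
Final: R0 = 35

35


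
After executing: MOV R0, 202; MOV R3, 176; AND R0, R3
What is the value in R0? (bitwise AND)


Register state trace:
  MOV R0, 202  → R0 = 202 (0b11001010)
  MOV R3, 176  → R3 = 176 (0b10110000)
  AND R0, R3  → R0 = 202 AND 176 = 128 (0b10000000)
Final: R0 = 128

128


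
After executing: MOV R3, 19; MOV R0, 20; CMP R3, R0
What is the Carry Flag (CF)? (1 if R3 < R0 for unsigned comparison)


Register state trace:
  MOV R3, 19  → R3 = 19
  MOV R0, 20  → R0 = 20
  CMP R3, R0  → unsigned 19 - 20: borrow occurs
  19 < 20, so CF = 1
CF = 1

1


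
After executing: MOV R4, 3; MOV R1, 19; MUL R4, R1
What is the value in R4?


Register state trace:
  MOV R4, 3  → R4 = 3
  MOV R1, 19  → R1 = 19
  MUL R4, R1  → R4 = 3 * 19 = 57
Final: R4 = 57

57


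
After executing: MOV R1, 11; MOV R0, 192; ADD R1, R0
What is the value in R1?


Register state trace:
  MOV R1, 11  → R1 = 11
  MOV R0, 192  → R0 = 192
  ADD R1, R0  → R1 = 11 + 192 = 203
Final: R1 = 203

203


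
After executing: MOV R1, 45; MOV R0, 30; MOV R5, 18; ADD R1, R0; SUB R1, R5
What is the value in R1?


Register state trace:
  MOV R1, 45  → R1 = 45
  MOV R0, 30  → R0 = 30
  MOV R5, 18  → R5 = 18
  ADD R1, R0  → R1 = 45 + 30 = 75
  SUB R1, R5  → R1 = 75 - 18 = 57
Final: R1 = 57

57


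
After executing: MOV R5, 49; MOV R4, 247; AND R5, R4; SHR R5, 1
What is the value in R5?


Register state trace:
  MOV R5, 49  → R5 = 49 (0b00110001)
  MOV R4, 247  → R4 = 247 (0b11110111)
  AND R5, R4  → R5 = 49 AND 247 = 49 (0b00110001)
  SHR R5, 1  → R5 = 49 >> 1 = 24
Final: R5 = 24

24


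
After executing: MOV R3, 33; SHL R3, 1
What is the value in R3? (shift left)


Register state trace:
  MOV R3, 33  → R3 = 33
  SHL R3, 1  → R3 = 33 << 1 = 33 * 2^1 = 66
Final: R3 = 66

66


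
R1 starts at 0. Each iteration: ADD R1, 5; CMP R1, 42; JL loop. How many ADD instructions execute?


Loop trace (R1 starts at 0, target 42, step 5):
  ADD #1: R1 = 0 + 5 = 5  → 5 < 42, loop
  ADD #2: R1 = 5 + 5 = 10  → 10 < 42, loop
  ADD #3: R1 = 10 + 5 = 15  → 15 < 42, loop
  ADD #4: R1 = 15 + 5 = 20  → 20 < 42, loop
  ADD #5: R1 = 20 + 5 = 25  → 25 < 42, loop
  ADD #6: R1 = 25 + 5 = 30  → 30 < 42, loop
  ADD #7: R1 = 30 + 5 = 35  → 35 < 42, loop
  ADD #8: R1 = 35 + 5 = 40  → 40 < 42, loop
  ADD #9: R1 = 40 + 5 = 45  → 45 >= 42, exit
Total ADD instructions: 9

9


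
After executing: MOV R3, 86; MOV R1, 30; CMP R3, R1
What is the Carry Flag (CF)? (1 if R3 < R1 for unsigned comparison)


Register state trace:
  MOV R3, 86  → R3 = 86
  MOV R1, 30  → R1 = 30
  CMP R3, R1  → unsigned 86 - 30: no borrow
  86 >= 30, so CF = 0
CF = 0

0


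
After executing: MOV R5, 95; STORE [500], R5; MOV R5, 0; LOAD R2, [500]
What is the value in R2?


Register and memory trace:
  MOV R5, 95  → R5 = 95
  STORE [500], R5  → mem[500] = 95
  MOV R5, 0  → R5 = 0
  LOAD R2, [500]  → R2 = mem[500] = 95
Final: R2 = 95

95


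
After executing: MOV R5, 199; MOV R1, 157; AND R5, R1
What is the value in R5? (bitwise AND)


Register state trace:
  MOV R5, 199  → R5 = 199 (0b11000111)
  MOV R1, 157  → R1 = 157 (0b10011101)
  AND R5, R1  → R5 = 199 AND 157 = 133 (0b10000101)
Final: R5 = 133

133


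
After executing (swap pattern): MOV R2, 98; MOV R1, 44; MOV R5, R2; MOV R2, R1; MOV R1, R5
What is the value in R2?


Register state trace (swap pattern):
  MOV R2, 98  → R2 = 98
  MOV R1, 44  → R1 = 44
  MOV R5, R2  → R5 = 98  (save R2)
  MOV R2, R1  → R2 = 44  (R2 gets R1's value)
  MOV R1, R5  → R1 = 98  (R1 gets saved value)
Final: R2 = 44

44


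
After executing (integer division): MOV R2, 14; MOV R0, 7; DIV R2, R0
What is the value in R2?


Register state trace:
  MOV R2, 14  → R2 = 14
  MOV R0, 7  → R0 = 7
  DIV R2, R0  → R2 = 14 // 7 = 2
Final: R2 = 2

2


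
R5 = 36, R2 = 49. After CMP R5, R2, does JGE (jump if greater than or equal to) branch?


Trace:
  R5 = 36, R2 = 49
  CMP R5, R2  → compares 36 vs 49
  JGE checks: is 36 greater than or equal to 49?
  36 < 49, so condition is false
Branch taken: No

No


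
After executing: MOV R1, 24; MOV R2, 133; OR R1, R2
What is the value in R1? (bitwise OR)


Register state trace:
  MOV R1, 24  → R1 = 24 (0b00011000)
  MOV R2, 133  → R2 = 133 (0b10000101)
  OR R1, R2   → R1 = 24 OR 133 = 157 (0b10011101)
Final: R1 = 157

157


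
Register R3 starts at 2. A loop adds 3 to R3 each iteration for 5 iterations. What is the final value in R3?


Starting value: R3 = 2
  Iter 1: R3 = 2 + 3 = 5
  Iter 2: R3 = 5 + 3 = 8
  Iter 3: R3 = 8 + 3 = 11
  Iter 4: R3 = 11 + 3 = 14
  Iter 5: R3 = 14 + 3 = 17
Final: R3 = 17

17


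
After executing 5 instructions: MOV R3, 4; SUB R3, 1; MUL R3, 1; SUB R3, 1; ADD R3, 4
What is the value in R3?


Register state trace:
  MOV R3, 4  → R3 = 4
  SUB R3, 1  → R3 = 4 - 1 = 3
  MUL R3, 1  → R3 = 3 * 1 = 3
  SUB R3, 1  → R3 = 3 - 1 = 2
  ADD R3, 4  → R3 = 2 + 4 = 6
Final: R3 = 6

6


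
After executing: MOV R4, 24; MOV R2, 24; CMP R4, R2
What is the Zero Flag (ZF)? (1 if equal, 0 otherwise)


Register state trace:
  MOV R4, 24  → R4 = 24
  MOV R2, 24  → R2 = 24
  CMP R4, R2  → computes 24 - 24 = 0
  Result is zero, so values are equal
ZF = 1

1


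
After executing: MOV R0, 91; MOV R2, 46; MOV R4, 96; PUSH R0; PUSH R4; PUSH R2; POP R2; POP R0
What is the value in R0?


Stack trace (top is rightmost):
  MOV R0, 91  → R0 = 91
  MOV R2, 46  → R2 = 46
  MOV R4, 96  → R4 = 96
  PUSH R0  → stack: [91]
  PUSH R4  → stack: [91, 96]
  PUSH R2  → stack: [91, 96, 46]
  POP R2  → R2 = 46, stack: [91, 96]
  POP R0  → R0 = 96, stack: [91]
Final: R0 = 96

96


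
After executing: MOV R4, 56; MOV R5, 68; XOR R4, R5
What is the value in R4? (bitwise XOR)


Register state trace:
  MOV R4, 56  → R4 = 56 (0b00111000)
  MOV R5, 68  → R5 = 68 (0b01000100)
  XOR R4, R5  → R4 = 56 XOR 68 = 124 (0b01111100)
Final: R4 = 124

124


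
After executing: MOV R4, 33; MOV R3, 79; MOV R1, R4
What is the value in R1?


Register state trace:
  MOV R4, 33  → R4 = 33
  MOV R3, 79  → R3 = 79
  MOV R1, R4  → R1 = 33
Final: R1 = 33

33


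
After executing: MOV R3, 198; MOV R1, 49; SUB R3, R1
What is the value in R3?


Register state trace:
  MOV R3, 198  → R3 = 198
  MOV R1, 49  → R1 = 49
  SUB R3, R1  → R3 = 198 - 49 = 149
Final: R3 = 149

149


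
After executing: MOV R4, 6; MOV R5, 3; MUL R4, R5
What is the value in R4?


Register state trace:
  MOV R4, 6  → R4 = 6
  MOV R5, 3  → R5 = 3
  MUL R4, R5  → R4 = 6 * 3 = 18
Final: R4 = 18

18


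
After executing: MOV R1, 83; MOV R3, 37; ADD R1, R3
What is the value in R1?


Register state trace:
  MOV R1, 83  → R1 = 83
  MOV R3, 37  → R3 = 37
  ADD R1, R3  → R1 = 83 + 37 = 120
Final: R1 = 120

120


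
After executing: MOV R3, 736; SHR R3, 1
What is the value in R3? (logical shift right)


Register state trace:
  MOV R3, 736  → R3 = 736
  SHR R3, 1  → R3 = 736 >> 1 = 736 // 2^1 = 368
Final: R3 = 368

368


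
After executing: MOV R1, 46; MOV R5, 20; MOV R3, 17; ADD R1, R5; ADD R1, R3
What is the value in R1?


Register state trace:
  MOV R1, 46  → R1 = 46
  MOV R5, 20  → R5 = 20
  MOV R3, 17  → R3 = 17
  ADD R1, R5  → R1 = 46 + 20 = 66
  ADD R1, R3  → R1 = 66 + 17 = 83
Final: R1 = 83

83


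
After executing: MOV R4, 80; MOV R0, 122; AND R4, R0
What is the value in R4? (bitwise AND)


Register state trace:
  MOV R4, 80  → R4 = 80 (0b01010000)
  MOV R0, 122  → R0 = 122 (0b01111010)
  AND R4, R0  → R4 = 80 AND 122 = 80 (0b01010000)
Final: R4 = 80

80


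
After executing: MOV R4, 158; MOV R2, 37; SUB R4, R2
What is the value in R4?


Register state trace:
  MOV R4, 158  → R4 = 158
  MOV R2, 37  → R2 = 37
  SUB R4, R2  → R4 = 158 - 37 = 121
Final: R4 = 121

121


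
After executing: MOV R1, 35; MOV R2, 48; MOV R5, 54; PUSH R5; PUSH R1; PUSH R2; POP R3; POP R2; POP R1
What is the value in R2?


Stack trace (top is rightmost):
  MOV R1, 35  → R1 = 35
  MOV R2, 48  → R2 = 48
  MOV R5, 54  → R5 = 54
  PUSH R5  → stack: [54]
  PUSH R1  → stack: [54, 35]
  PUSH R2  → stack: [54, 35, 48]
  POP R3  → R3 = 48, stack: [54, 35]
  POP R2  → R2 = 35, stack: [54]
  POP R1  → R1 = 54, stack: []
Final: R2 = 35

35


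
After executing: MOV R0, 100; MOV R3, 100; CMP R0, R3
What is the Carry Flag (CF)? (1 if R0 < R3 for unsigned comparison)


Register state trace:
  MOV R0, 100  → R0 = 100
  MOV R3, 100  → R3 = 100
  CMP R0, R3  → unsigned 100 - 100: no borrow
  100 >= 100, so CF = 0
CF = 0

0


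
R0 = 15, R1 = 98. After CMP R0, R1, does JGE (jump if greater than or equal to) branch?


Trace:
  R0 = 15, R1 = 98
  CMP R0, R1  → compares 15 vs 98
  JGE checks: is 15 greater than or equal to 98?
  15 < 98, so condition is false
Branch taken: No

No


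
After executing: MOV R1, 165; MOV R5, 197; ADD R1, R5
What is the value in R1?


Register state trace:
  MOV R1, 165  → R1 = 165
  MOV R5, 197  → R5 = 197
  ADD R1, R5  → R1 = 165 + 197 = 362
Final: R1 = 362

362


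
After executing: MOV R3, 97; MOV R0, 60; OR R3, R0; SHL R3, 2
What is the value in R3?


Register state trace:
  MOV R3, 97  → R3 = 97 (0b01100001)
  MOV R0, 60  → R0 = 60 (0b00111100)
  OR R3, R0  → R3 = 97 OR 60 = 125 (0b01111101)
  SHL R3, 2  → R3 = 125 << 2 = 500
Final: R3 = 500

500


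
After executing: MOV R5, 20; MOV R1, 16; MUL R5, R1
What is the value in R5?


Register state trace:
  MOV R5, 20  → R5 = 20
  MOV R1, 16  → R1 = 16
  MUL R5, R1  → R5 = 20 * 16 = 320
Final: R5 = 320

320


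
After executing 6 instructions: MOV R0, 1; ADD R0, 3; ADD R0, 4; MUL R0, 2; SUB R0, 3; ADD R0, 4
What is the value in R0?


Register state trace:
  MOV R0, 1  → R0 = 1
  ADD R0, 3  → R0 = 1 + 3 = 4
  ADD R0, 4  → R0 = 4 + 4 = 8
  MUL R0, 2  → R0 = 8 * 2 = 16
  SUB R0, 3  → R0 = 16 - 3 = 13
  ADD R0, 4  → R0 = 13 + 4 = 17
Final: R0 = 17

17


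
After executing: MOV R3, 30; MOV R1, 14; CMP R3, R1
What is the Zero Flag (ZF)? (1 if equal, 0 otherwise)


Register state trace:
  MOV R3, 30  → R3 = 30
  MOV R1, 14  → R1 = 14
  CMP R3, R1  → computes 30 - 14 = 16
  Result is nonzero, so values are not equal
ZF = 0

0


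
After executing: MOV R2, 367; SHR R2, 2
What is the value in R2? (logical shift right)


Register state trace:
  MOV R2, 367  → R2 = 367
  SHR R2, 2  → R2 = 367 >> 2 = 367 // 2^2 = 91
Final: R2 = 91

91


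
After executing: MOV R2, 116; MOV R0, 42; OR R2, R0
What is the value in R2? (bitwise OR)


Register state trace:
  MOV R2, 116  → R2 = 116 (0b01110100)
  MOV R0, 42  → R0 = 42 (0b00101010)
  OR R2, R0   → R2 = 116 OR 42 = 126 (0b01111110)
Final: R2 = 126

126


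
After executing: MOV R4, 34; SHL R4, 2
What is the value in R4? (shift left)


Register state trace:
  MOV R4, 34  → R4 = 34
  SHL R4, 2  → R4 = 34 << 2 = 34 * 2^2 = 136
Final: R4 = 136

136


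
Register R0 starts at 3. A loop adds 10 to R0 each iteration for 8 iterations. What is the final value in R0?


Starting value: R0 = 3
  Iter 1: R0 = 3 + 10 = 13
  Iter 2: R0 = 13 + 10 = 23
  Iter 3: R0 = 23 + 10 = 33
  Iter 4: R0 = 33 + 10 = 43
  Iter 5: R0 = 43 + 10 = 53
  Iter 6: R0 = 53 + 10 = 63
  Iter 7: R0 = 63 + 10 = 73
  Iter 8: R0 = 73 + 10 = 83
Final: R0 = 83

83


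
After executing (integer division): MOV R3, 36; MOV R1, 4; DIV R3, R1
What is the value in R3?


Register state trace:
  MOV R3, 36  → R3 = 36
  MOV R1, 4  → R1 = 4
  DIV R3, R1  → R3 = 36 // 4 = 9
Final: R3 = 9

9


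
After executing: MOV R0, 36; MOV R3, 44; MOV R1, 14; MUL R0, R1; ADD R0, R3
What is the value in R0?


Register state trace:
  MOV R0, 36  → R0 = 36
  MOV R3, 44  → R3 = 44
  MOV R1, 14  → R1 = 14
  MUL R0, R1  → R0 = 36 * 14 = 504
  ADD R0, R3  → R0 = 504 + 44 = 548
Final: R0 = 548

548


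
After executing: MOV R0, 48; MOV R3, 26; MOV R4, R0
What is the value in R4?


Register state trace:
  MOV R0, 48  → R0 = 48
  MOV R3, 26  → R3 = 26
  MOV R4, R0  → R4 = 48
Final: R4 = 48

48


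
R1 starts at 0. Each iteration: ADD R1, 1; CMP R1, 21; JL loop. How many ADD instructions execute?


Loop trace (R1 starts at 0, target 21, step 1):
  ADD #1: R1 = 0 + 1 = 1  → 1 < 21, loop
  ADD #2: R1 = 1 + 1 = 2  → 2 < 21, loop
  ADD #3: R1 = 2 + 1 = 3  → 3 < 21, loop
  ADD #4: R1 = 3 + 1 = 4  → 4 < 21, loop
  ADD #5: R1 = 4 + 1 = 5  → 5 < 21, loop
  ADD #6: R1 = 5 + 1 = 6  → 6 < 21, loop
  ADD #7: R1 = 6 + 1 = 7  → 7 < 21, loop
  ADD #8: R1 = 7 + 1 = 8  → 8 < 21, loop
  ADD #9: R1 = 8 + 1 = 9  → 9 < 21, loop
  ADD #10: R1 = 9 + 1 = 10  → 10 < 21, loop
  ADD #11: R1 = 10 + 1 = 11  → 11 < 21, loop
  ADD #12: R1 = 11 + 1 = 12  → 12 < 21, loop
  ADD #13: R1 = 12 + 1 = 13  → 13 < 21, loop
  ADD #14: R1 = 13 + 1 = 14  → 14 < 21, loop
  ADD #15: R1 = 14 + 1 = 15  → 15 < 21, loop
  ADD #16: R1 = 15 + 1 = 16  → 16 < 21, loop
  ADD #17: R1 = 16 + 1 = 17  → 17 < 21, loop
  ADD #18: R1 = 17 + 1 = 18  → 18 < 21, loop
  ADD #19: R1 = 18 + 1 = 19  → 19 < 21, loop
  ADD #20: R1 = 19 + 1 = 20  → 20 < 21, loop
  ADD #21: R1 = 20 + 1 = 21  → 21 >= 21, exit
Total ADD instructions: 21

21


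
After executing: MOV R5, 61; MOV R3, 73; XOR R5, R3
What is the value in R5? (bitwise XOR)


Register state trace:
  MOV R5, 61  → R5 = 61 (0b00111101)
  MOV R3, 73  → R3 = 73 (0b01001001)
  XOR R5, R3  → R5 = 61 XOR 73 = 116 (0b01110100)
Final: R5 = 116

116


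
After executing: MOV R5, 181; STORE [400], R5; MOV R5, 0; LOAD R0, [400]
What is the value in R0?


Register and memory trace:
  MOV R5, 181  → R5 = 181
  STORE [400], R5  → mem[400] = 181
  MOV R5, 0  → R5 = 0
  LOAD R0, [400]  → R0 = mem[400] = 181
Final: R0 = 181

181


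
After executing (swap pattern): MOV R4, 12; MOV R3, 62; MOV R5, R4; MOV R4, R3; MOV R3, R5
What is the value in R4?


Register state trace (swap pattern):
  MOV R4, 12  → R4 = 12
  MOV R3, 62  → R3 = 62
  MOV R5, R4  → R5 = 12  (save R4)
  MOV R4, R3  → R4 = 62  (R4 gets R3's value)
  MOV R3, R5  → R3 = 12  (R3 gets saved value)
Final: R4 = 62

62


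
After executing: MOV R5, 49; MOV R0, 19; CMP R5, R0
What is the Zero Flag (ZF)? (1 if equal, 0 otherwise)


Register state trace:
  MOV R5, 49  → R5 = 49
  MOV R0, 19  → R0 = 19
  CMP R5, R0  → computes 49 - 19 = 30
  Result is nonzero, so values are not equal
ZF = 0

0


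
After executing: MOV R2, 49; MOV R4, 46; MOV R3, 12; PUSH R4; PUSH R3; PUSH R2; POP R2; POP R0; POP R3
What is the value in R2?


Stack trace (top is rightmost):
  MOV R2, 49  → R2 = 49
  MOV R4, 46  → R4 = 46
  MOV R3, 12  → R3 = 12
  PUSH R4  → stack: [46]
  PUSH R3  → stack: [46, 12]
  PUSH R2  → stack: [46, 12, 49]
  POP R2  → R2 = 49, stack: [46, 12]
  POP R0  → R0 = 12, stack: [46]
  POP R3  → R3 = 46, stack: []
Final: R2 = 49

49


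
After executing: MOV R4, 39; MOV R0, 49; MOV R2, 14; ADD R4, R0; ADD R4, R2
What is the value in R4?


Register state trace:
  MOV R4, 39  → R4 = 39
  MOV R0, 49  → R0 = 49
  MOV R2, 14  → R2 = 14
  ADD R4, R0  → R4 = 39 + 49 = 88
  ADD R4, R2  → R4 = 88 + 14 = 102
Final: R4 = 102

102


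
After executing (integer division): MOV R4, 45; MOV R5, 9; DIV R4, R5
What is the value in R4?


Register state trace:
  MOV R4, 45  → R4 = 45
  MOV R5, 9  → R5 = 9
  DIV R4, R5  → R4 = 45 // 9 = 5
Final: R4 = 5

5


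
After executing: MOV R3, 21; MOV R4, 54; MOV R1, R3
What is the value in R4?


Register state trace:
  MOV R3, 21  → R3 = 21
  MOV R4, 54  → R4 = 54
  MOV R1, R3  → R1 = 21
Final: R4 = 54

54


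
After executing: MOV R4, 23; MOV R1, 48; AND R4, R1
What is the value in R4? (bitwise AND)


Register state trace:
  MOV R4, 23  → R4 = 23 (0b00010111)
  MOV R1, 48  → R1 = 48 (0b00110000)
  AND R4, R1  → R4 = 23 AND 48 = 16 (0b00010000)
Final: R4 = 16

16


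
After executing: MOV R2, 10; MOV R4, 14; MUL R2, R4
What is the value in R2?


Register state trace:
  MOV R2, 10  → R2 = 10
  MOV R4, 14  → R4 = 14
  MUL R2, R4  → R2 = 10 * 14 = 140
Final: R2 = 140

140


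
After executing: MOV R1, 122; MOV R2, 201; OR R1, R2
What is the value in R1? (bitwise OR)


Register state trace:
  MOV R1, 122  → R1 = 122 (0b01111010)
  MOV R2, 201  → R2 = 201 (0b11001001)
  OR R1, R2   → R1 = 122 OR 201 = 251 (0b11111011)
Final: R1 = 251

251


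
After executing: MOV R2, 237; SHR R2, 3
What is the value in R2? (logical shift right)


Register state trace:
  MOV R2, 237  → R2 = 237
  SHR R2, 3  → R2 = 237 >> 3 = 237 // 2^3 = 29
Final: R2 = 29

29


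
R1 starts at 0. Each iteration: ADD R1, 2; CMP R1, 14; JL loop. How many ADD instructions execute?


Loop trace (R1 starts at 0, target 14, step 2):
  ADD #1: R1 = 0 + 2 = 2  → 2 < 14, loop
  ADD #2: R1 = 2 + 2 = 4  → 4 < 14, loop
  ADD #3: R1 = 4 + 2 = 6  → 6 < 14, loop
  ADD #4: R1 = 6 + 2 = 8  → 8 < 14, loop
  ADD #5: R1 = 8 + 2 = 10  → 10 < 14, loop
  ADD #6: R1 = 10 + 2 = 12  → 12 < 14, loop
  ADD #7: R1 = 12 + 2 = 14  → 14 >= 14, exit
Total ADD instructions: 7

7


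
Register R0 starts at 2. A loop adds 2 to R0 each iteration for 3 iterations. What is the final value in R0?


Starting value: R0 = 2
  Iter 1: R0 = 2 + 2 = 4
  Iter 2: R0 = 4 + 2 = 6
  Iter 3: R0 = 6 + 2 = 8
Final: R0 = 8

8


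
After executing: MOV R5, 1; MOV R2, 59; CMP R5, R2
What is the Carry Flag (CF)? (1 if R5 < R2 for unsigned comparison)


Register state trace:
  MOV R5, 1  → R5 = 1
  MOV R2, 59  → R2 = 59
  CMP R5, R2  → unsigned 1 - 59: borrow occurs
  1 < 59, so CF = 1
CF = 1

1


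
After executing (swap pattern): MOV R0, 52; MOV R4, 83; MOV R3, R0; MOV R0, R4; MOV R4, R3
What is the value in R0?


Register state trace (swap pattern):
  MOV R0, 52  → R0 = 52
  MOV R4, 83  → R4 = 83
  MOV R3, R0  → R3 = 52  (save R0)
  MOV R0, R4  → R0 = 83  (R0 gets R4's value)
  MOV R4, R3  → R4 = 52  (R4 gets saved value)
Final: R0 = 83

83


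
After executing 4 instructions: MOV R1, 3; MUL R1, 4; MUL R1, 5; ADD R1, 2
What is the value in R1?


Register state trace:
  MOV R1, 3  → R1 = 3
  MUL R1, 4  → R1 = 3 * 4 = 12
  MUL R1, 5  → R1 = 12 * 5 = 60
  ADD R1, 2  → R1 = 60 + 2 = 62
Final: R1 = 62

62


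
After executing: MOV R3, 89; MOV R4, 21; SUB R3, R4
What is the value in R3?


Register state trace:
  MOV R3, 89  → R3 = 89
  MOV R4, 21  → R4 = 21
  SUB R3, R4  → R3 = 89 - 21 = 68
Final: R3 = 68

68


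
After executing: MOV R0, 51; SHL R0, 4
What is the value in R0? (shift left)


Register state trace:
  MOV R0, 51  → R0 = 51
  SHL R0, 4  → R0 = 51 << 4 = 51 * 2^4 = 816
Final: R0 = 816

816


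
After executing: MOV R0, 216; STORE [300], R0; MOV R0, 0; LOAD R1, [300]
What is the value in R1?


Register and memory trace:
  MOV R0, 216  → R0 = 216
  STORE [300], R0  → mem[300] = 216
  MOV R0, 0  → R0 = 0
  LOAD R1, [300]  → R1 = mem[300] = 216
Final: R1 = 216

216


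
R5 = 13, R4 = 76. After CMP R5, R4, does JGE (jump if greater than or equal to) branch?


Trace:
  R5 = 13, R4 = 76
  CMP R5, R4  → compares 13 vs 76
  JGE checks: is 13 greater than or equal to 76?
  13 < 76, so condition is false
Branch taken: No

No


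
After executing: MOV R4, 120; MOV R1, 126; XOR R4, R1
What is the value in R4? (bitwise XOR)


Register state trace:
  MOV R4, 120  → R4 = 120 (0b01111000)
  MOV R1, 126  → R1 = 126 (0b01111110)
  XOR R4, R1  → R4 = 120 XOR 126 = 6 (0b00000110)
Final: R4 = 6

6


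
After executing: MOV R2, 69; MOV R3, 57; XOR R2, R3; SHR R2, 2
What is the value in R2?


Register state trace:
  MOV R2, 69  → R2 = 69 (0b01000101)
  MOV R3, 57  → R3 = 57 (0b00111001)
  XOR R2, R3  → R2 = 69 XOR 57 = 124 (0b01111100)
  SHR R2, 2  → R2 = 124 >> 2 = 31
Final: R2 = 31

31


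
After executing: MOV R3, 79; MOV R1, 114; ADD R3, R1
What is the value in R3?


Register state trace:
  MOV R3, 79  → R3 = 79
  MOV R1, 114  → R1 = 114
  ADD R3, R1  → R3 = 79 + 114 = 193
Final: R3 = 193

193


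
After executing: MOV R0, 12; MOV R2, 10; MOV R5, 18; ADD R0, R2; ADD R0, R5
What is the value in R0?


Register state trace:
  MOV R0, 12  → R0 = 12
  MOV R2, 10  → R2 = 10
  MOV R5, 18  → R5 = 18
  ADD R0, R2  → R0 = 12 + 10 = 22
  ADD R0, R5  → R0 = 22 + 18 = 40
Final: R0 = 40

40


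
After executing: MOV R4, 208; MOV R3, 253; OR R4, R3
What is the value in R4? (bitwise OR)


Register state trace:
  MOV R4, 208  → R4 = 208 (0b11010000)
  MOV R3, 253  → R3 = 253 (0b11111101)
  OR R4, R3   → R4 = 208 OR 253 = 253 (0b11111101)
Final: R4 = 253

253


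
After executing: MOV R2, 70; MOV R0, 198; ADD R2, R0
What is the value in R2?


Register state trace:
  MOV R2, 70  → R2 = 70
  MOV R0, 198  → R0 = 198
  ADD R2, R0  → R2 = 70 + 198 = 268
Final: R2 = 268

268


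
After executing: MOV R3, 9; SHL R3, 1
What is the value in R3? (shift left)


Register state trace:
  MOV R3, 9  → R3 = 9
  SHL R3, 1  → R3 = 9 << 1 = 9 * 2^1 = 18
Final: R3 = 18

18


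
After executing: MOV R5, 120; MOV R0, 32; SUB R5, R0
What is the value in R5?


Register state trace:
  MOV R5, 120  → R5 = 120
  MOV R0, 32  → R0 = 32
  SUB R5, R0  → R5 = 120 - 32 = 88
Final: R5 = 88

88


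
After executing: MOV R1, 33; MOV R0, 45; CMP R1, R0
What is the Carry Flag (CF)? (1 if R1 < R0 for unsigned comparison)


Register state trace:
  MOV R1, 33  → R1 = 33
  MOV R0, 45  → R0 = 45
  CMP R1, R0  → unsigned 33 - 45: borrow occurs
  33 < 45, so CF = 1
CF = 1

1


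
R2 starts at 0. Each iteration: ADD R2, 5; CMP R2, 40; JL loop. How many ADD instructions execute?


Loop trace (R2 starts at 0, target 40, step 5):
  ADD #1: R2 = 0 + 5 = 5  → 5 < 40, loop
  ADD #2: R2 = 5 + 5 = 10  → 10 < 40, loop
  ADD #3: R2 = 10 + 5 = 15  → 15 < 40, loop
  ADD #4: R2 = 15 + 5 = 20  → 20 < 40, loop
  ADD #5: R2 = 20 + 5 = 25  → 25 < 40, loop
  ADD #6: R2 = 25 + 5 = 30  → 30 < 40, loop
  ADD #7: R2 = 30 + 5 = 35  → 35 < 40, loop
  ADD #8: R2 = 35 + 5 = 40  → 40 >= 40, exit
Total ADD instructions: 8

8


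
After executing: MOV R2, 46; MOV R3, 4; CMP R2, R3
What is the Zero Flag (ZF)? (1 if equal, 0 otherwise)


Register state trace:
  MOV R2, 46  → R2 = 46
  MOV R3, 4  → R3 = 4
  CMP R2, R3  → computes 46 - 4 = 42
  Result is nonzero, so values are not equal
ZF = 0

0


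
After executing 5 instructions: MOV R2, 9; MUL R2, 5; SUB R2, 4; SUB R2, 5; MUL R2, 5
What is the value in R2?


Register state trace:
  MOV R2, 9  → R2 = 9
  MUL R2, 5  → R2 = 9 * 5 = 45
  SUB R2, 4  → R2 = 45 - 4 = 41
  SUB R2, 5  → R2 = 41 - 5 = 36
  MUL R2, 5  → R2 = 36 * 5 = 180
Final: R2 = 180

180


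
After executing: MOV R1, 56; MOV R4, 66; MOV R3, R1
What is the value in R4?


Register state trace:
  MOV R1, 56  → R1 = 56
  MOV R4, 66  → R4 = 66
  MOV R3, R1  → R3 = 56
Final: R4 = 66

66


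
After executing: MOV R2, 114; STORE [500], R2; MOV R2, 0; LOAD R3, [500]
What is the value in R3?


Register and memory trace:
  MOV R2, 114  → R2 = 114
  STORE [500], R2  → mem[500] = 114
  MOV R2, 0  → R2 = 0
  LOAD R3, [500]  → R3 = mem[500] = 114
Final: R3 = 114

114


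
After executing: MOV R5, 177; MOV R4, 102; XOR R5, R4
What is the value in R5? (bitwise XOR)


Register state trace:
  MOV R5, 177  → R5 = 177 (0b10110001)
  MOV R4, 102  → R4 = 102 (0b01100110)
  XOR R5, R4  → R5 = 177 XOR 102 = 215 (0b11010111)
Final: R5 = 215

215


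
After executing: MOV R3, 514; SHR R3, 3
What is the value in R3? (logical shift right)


Register state trace:
  MOV R3, 514  → R3 = 514
  SHR R3, 3  → R3 = 514 >> 3 = 514 // 2^3 = 64
Final: R3 = 64

64


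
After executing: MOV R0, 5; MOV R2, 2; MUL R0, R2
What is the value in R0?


Register state trace:
  MOV R0, 5  → R0 = 5
  MOV R2, 2  → R2 = 2
  MUL R0, R2  → R0 = 5 * 2 = 10
Final: R0 = 10

10


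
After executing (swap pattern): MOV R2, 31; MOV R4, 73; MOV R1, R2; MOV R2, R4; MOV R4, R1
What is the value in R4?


Register state trace (swap pattern):
  MOV R2, 31  → R2 = 31
  MOV R4, 73  → R4 = 73
  MOV R1, R2  → R1 = 31  (save R2)
  MOV R2, R4  → R2 = 73  (R2 gets R4's value)
  MOV R4, R1  → R4 = 31  (R4 gets saved value)
Final: R4 = 31

31


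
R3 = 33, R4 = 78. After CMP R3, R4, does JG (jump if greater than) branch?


Trace:
  R3 = 33, R4 = 78
  CMP R3, R4  → compares 33 vs 78
  JG checks: is 33 greater than 78?
  33 < 78, so condition is false
Branch taken: No

No


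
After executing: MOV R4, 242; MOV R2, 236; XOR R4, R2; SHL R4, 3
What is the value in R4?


Register state trace:
  MOV R4, 242  → R4 = 242 (0b11110010)
  MOV R2, 236  → R2 = 236 (0b11101100)
  XOR R4, R2  → R4 = 242 XOR 236 = 30 (0b00011110)
  SHL R4, 3  → R4 = 30 << 3 = 240
Final: R4 = 240

240


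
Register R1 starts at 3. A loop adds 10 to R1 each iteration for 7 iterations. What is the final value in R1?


Starting value: R1 = 3
  Iter 1: R1 = 3 + 10 = 13
  Iter 2: R1 = 13 + 10 = 23
  Iter 3: R1 = 23 + 10 = 33
  Iter 4: R1 = 33 + 10 = 43
  Iter 5: R1 = 43 + 10 = 53
  Iter 6: R1 = 53 + 10 = 63
  Iter 7: R1 = 63 + 10 = 73
Final: R1 = 73

73


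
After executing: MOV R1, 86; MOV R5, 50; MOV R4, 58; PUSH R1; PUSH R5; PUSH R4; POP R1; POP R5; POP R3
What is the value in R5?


Stack trace (top is rightmost):
  MOV R1, 86  → R1 = 86
  MOV R5, 50  → R5 = 50
  MOV R4, 58  → R4 = 58
  PUSH R1  → stack: [86]
  PUSH R5  → stack: [86, 50]
  PUSH R4  → stack: [86, 50, 58]
  POP R1  → R1 = 58, stack: [86, 50]
  POP R5  → R5 = 50, stack: [86]
  POP R3  → R3 = 86, stack: []
Final: R5 = 50

50


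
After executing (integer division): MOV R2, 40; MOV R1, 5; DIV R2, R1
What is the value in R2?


Register state trace:
  MOV R2, 40  → R2 = 40
  MOV R1, 5  → R1 = 5
  DIV R2, R1  → R2 = 40 // 5 = 8
Final: R2 = 8

8


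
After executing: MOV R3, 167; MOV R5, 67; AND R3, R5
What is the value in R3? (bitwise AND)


Register state trace:
  MOV R3, 167  → R3 = 167 (0b10100111)
  MOV R5, 67  → R5 = 67 (0b01000011)
  AND R3, R5  → R3 = 167 AND 67 = 3 (0b00000011)
Final: R3 = 3

3


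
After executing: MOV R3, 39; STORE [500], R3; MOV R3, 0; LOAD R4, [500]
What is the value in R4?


Register and memory trace:
  MOV R3, 39  → R3 = 39
  STORE [500], R3  → mem[500] = 39
  MOV R3, 0  → R3 = 0
  LOAD R4, [500]  → R4 = mem[500] = 39
Final: R4 = 39

39


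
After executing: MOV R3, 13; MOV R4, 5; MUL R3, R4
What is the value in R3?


Register state trace:
  MOV R3, 13  → R3 = 13
  MOV R4, 5  → R4 = 5
  MUL R3, R4  → R3 = 13 * 5 = 65
Final: R3 = 65

65


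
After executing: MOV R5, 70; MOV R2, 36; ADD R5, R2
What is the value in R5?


Register state trace:
  MOV R5, 70  → R5 = 70
  MOV R2, 36  → R2 = 36
  ADD R5, R2  → R5 = 70 + 36 = 106
Final: R5 = 106

106


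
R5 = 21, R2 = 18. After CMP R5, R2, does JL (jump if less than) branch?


Trace:
  R5 = 21, R2 = 18
  CMP R5, R2  → compares 21 vs 18
  JL checks: is 21 less than 18?
  21 > 18, so condition is false
Branch taken: No

No


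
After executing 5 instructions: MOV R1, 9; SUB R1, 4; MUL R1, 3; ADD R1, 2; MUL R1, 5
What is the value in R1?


Register state trace:
  MOV R1, 9  → R1 = 9
  SUB R1, 4  → R1 = 9 - 4 = 5
  MUL R1, 3  → R1 = 5 * 3 = 15
  ADD R1, 2  → R1 = 15 + 2 = 17
  MUL R1, 5  → R1 = 17 * 5 = 85
Final: R1 = 85

85


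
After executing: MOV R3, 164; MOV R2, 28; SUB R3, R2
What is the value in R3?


Register state trace:
  MOV R3, 164  → R3 = 164
  MOV R2, 28  → R2 = 28
  SUB R3, R2  → R3 = 164 - 28 = 136
Final: R3 = 136

136


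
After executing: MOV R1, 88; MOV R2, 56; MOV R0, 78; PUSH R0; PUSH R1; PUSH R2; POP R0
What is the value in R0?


Stack trace (top is rightmost):
  MOV R1, 88  → R1 = 88
  MOV R2, 56  → R2 = 56
  MOV R0, 78  → R0 = 78
  PUSH R0  → stack: [78]
  PUSH R1  → stack: [78, 88]
  PUSH R2  → stack: [78, 88, 56]
  POP R0  → R0 = 56, stack: [78, 88]
Final: R0 = 56

56


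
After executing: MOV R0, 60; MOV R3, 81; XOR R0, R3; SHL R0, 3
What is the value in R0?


Register state trace:
  MOV R0, 60  → R0 = 60 (0b00111100)
  MOV R3, 81  → R3 = 81 (0b01010001)
  XOR R0, R3  → R0 = 60 XOR 81 = 109 (0b01101101)
  SHL R0, 3  → R0 = 109 << 3 = 872
Final: R0 = 872

872


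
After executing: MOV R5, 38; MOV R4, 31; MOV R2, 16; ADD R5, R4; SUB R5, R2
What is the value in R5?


Register state trace:
  MOV R5, 38  → R5 = 38
  MOV R4, 31  → R4 = 31
  MOV R2, 16  → R2 = 16
  ADD R5, R4  → R5 = 38 + 31 = 69
  SUB R5, R2  → R5 = 69 - 16 = 53
Final: R5 = 53

53


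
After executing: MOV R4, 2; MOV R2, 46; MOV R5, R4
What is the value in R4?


Register state trace:
  MOV R4, 2  → R4 = 2
  MOV R2, 46  → R2 = 46
  MOV R5, R4  → R5 = 2
Final: R4 = 2

2


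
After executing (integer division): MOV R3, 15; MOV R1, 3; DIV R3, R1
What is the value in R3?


Register state trace:
  MOV R3, 15  → R3 = 15
  MOV R1, 3  → R1 = 3
  DIV R3, R1  → R3 = 15 // 3 = 5
Final: R3 = 5

5


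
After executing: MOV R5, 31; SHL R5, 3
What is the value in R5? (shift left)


Register state trace:
  MOV R5, 31  → R5 = 31
  SHL R5, 3  → R5 = 31 << 3 = 31 * 2^3 = 248
Final: R5 = 248

248


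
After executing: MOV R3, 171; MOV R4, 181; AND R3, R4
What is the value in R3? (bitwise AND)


Register state trace:
  MOV R3, 171  → R3 = 171 (0b10101011)
  MOV R4, 181  → R4 = 181 (0b10110101)
  AND R3, R4  → R3 = 171 AND 181 = 161 (0b10100001)
Final: R3 = 161

161


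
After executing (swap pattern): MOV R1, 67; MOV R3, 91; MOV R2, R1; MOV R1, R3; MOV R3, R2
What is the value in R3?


Register state trace (swap pattern):
  MOV R1, 67  → R1 = 67
  MOV R3, 91  → R3 = 91
  MOV R2, R1  → R2 = 67  (save R1)
  MOV R1, R3  → R1 = 91  (R1 gets R3's value)
  MOV R3, R2  → R3 = 67  (R3 gets saved value)
Final: R3 = 67

67


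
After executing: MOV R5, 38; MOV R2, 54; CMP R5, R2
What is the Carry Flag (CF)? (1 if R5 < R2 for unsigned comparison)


Register state trace:
  MOV R5, 38  → R5 = 38
  MOV R2, 54  → R2 = 54
  CMP R5, R2  → unsigned 38 - 54: borrow occurs
  38 < 54, so CF = 1
CF = 1

1


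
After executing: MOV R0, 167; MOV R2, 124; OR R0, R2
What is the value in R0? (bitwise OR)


Register state trace:
  MOV R0, 167  → R0 = 167 (0b10100111)
  MOV R2, 124  → R2 = 124 (0b01111100)
  OR R0, R2   → R0 = 167 OR 124 = 255 (0b11111111)
Final: R0 = 255

255


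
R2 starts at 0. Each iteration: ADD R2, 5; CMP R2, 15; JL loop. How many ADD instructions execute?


Loop trace (R2 starts at 0, target 15, step 5):
  ADD #1: R2 = 0 + 5 = 5  → 5 < 15, loop
  ADD #2: R2 = 5 + 5 = 10  → 10 < 15, loop
  ADD #3: R2 = 10 + 5 = 15  → 15 >= 15, exit
Total ADD instructions: 3

3


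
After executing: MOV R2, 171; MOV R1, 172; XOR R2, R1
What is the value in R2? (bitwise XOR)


Register state trace:
  MOV R2, 171  → R2 = 171 (0b10101011)
  MOV R1, 172  → R1 = 172 (0b10101100)
  XOR R2, R1  → R2 = 171 XOR 172 = 7 (0b00000111)
Final: R2 = 7

7


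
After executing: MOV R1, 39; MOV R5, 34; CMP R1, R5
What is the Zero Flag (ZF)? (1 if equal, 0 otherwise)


Register state trace:
  MOV R1, 39  → R1 = 39
  MOV R5, 34  → R5 = 34
  CMP R1, R5  → computes 39 - 34 = 5
  Result is nonzero, so values are not equal
ZF = 0

0


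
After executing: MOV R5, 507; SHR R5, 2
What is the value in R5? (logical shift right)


Register state trace:
  MOV R5, 507  → R5 = 507
  SHR R5, 2  → R5 = 507 >> 2 = 507 // 2^2 = 126
Final: R5 = 126

126


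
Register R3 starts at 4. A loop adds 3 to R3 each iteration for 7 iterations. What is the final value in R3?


Starting value: R3 = 4
  Iter 1: R3 = 4 + 3 = 7
  Iter 2: R3 = 7 + 3 = 10
  Iter 3: R3 = 10 + 3 = 13
  Iter 4: R3 = 13 + 3 = 16
  Iter 5: R3 = 16 + 3 = 19
  Iter 6: R3 = 19 + 3 = 22
  Iter 7: R3 = 22 + 3 = 25
Final: R3 = 25

25


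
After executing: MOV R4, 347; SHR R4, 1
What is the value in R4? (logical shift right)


Register state trace:
  MOV R4, 347  → R4 = 347
  SHR R4, 1  → R4 = 347 >> 1 = 347 // 2^1 = 173
Final: R4 = 173

173


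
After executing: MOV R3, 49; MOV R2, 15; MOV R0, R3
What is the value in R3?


Register state trace:
  MOV R3, 49  → R3 = 49
  MOV R2, 15  → R2 = 15
  MOV R0, R3  → R0 = 49
Final: R3 = 49

49


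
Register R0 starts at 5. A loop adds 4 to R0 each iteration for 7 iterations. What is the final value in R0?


Starting value: R0 = 5
  Iter 1: R0 = 5 + 4 = 9
  Iter 2: R0 = 9 + 4 = 13
  Iter 3: R0 = 13 + 4 = 17
  Iter 4: R0 = 17 + 4 = 21
  Iter 5: R0 = 21 + 4 = 25
  Iter 6: R0 = 25 + 4 = 29
  Iter 7: R0 = 29 + 4 = 33
Final: R0 = 33

33


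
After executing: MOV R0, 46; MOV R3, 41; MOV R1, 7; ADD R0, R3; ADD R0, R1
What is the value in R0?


Register state trace:
  MOV R0, 46  → R0 = 46
  MOV R3, 41  → R3 = 41
  MOV R1, 7  → R1 = 7
  ADD R0, R3  → R0 = 46 + 41 = 87
  ADD R0, R1  → R0 = 87 + 7 = 94
Final: R0 = 94

94


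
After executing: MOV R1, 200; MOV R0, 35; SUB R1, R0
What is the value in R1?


Register state trace:
  MOV R1, 200  → R1 = 200
  MOV R0, 35  → R0 = 35
  SUB R1, R0  → R1 = 200 - 35 = 165
Final: R1 = 165

165


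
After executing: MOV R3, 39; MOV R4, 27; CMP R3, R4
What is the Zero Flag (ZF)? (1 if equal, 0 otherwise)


Register state trace:
  MOV R3, 39  → R3 = 39
  MOV R4, 27  → R4 = 27
  CMP R3, R4  → computes 39 - 27 = 12
  Result is nonzero, so values are not equal
ZF = 0

0


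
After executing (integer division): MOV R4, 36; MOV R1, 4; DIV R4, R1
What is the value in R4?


Register state trace:
  MOV R4, 36  → R4 = 36
  MOV R1, 4  → R1 = 4
  DIV R4, R1  → R4 = 36 // 4 = 9
Final: R4 = 9

9


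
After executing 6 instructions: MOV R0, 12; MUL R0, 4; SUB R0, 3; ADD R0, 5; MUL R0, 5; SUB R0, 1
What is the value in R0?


Register state trace:
  MOV R0, 12  → R0 = 12
  MUL R0, 4  → R0 = 12 * 4 = 48
  SUB R0, 3  → R0 = 48 - 3 = 45
  ADD R0, 5  → R0 = 45 + 5 = 50
  MUL R0, 5  → R0 = 50 * 5 = 250
  SUB R0, 1  → R0 = 250 - 1 = 249
Final: R0 = 249

249


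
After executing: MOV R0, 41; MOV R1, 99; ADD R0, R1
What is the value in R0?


Register state trace:
  MOV R0, 41  → R0 = 41
  MOV R1, 99  → R1 = 99
  ADD R0, R1  → R0 = 41 + 99 = 140
Final: R0 = 140

140


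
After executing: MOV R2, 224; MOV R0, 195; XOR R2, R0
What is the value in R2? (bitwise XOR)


Register state trace:
  MOV R2, 224  → R2 = 224 (0b11100000)
  MOV R0, 195  → R0 = 195 (0b11000011)
  XOR R2, R0  → R2 = 224 XOR 195 = 35 (0b00100011)
Final: R2 = 35

35


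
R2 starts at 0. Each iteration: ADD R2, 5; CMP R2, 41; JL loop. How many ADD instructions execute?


Loop trace (R2 starts at 0, target 41, step 5):
  ADD #1: R2 = 0 + 5 = 5  → 5 < 41, loop
  ADD #2: R2 = 5 + 5 = 10  → 10 < 41, loop
  ADD #3: R2 = 10 + 5 = 15  → 15 < 41, loop
  ADD #4: R2 = 15 + 5 = 20  → 20 < 41, loop
  ADD #5: R2 = 20 + 5 = 25  → 25 < 41, loop
  ADD #6: R2 = 25 + 5 = 30  → 30 < 41, loop
  ADD #7: R2 = 30 + 5 = 35  → 35 < 41, loop
  ADD #8: R2 = 35 + 5 = 40  → 40 < 41, loop
  ADD #9: R2 = 40 + 5 = 45  → 45 >= 41, exit
Total ADD instructions: 9

9


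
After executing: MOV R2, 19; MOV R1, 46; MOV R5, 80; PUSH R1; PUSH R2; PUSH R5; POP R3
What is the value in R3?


Stack trace (top is rightmost):
  MOV R2, 19  → R2 = 19
  MOV R1, 46  → R1 = 46
  MOV R5, 80  → R5 = 80
  PUSH R1  → stack: [46]
  PUSH R2  → stack: [46, 19]
  PUSH R5  → stack: [46, 19, 80]
  POP R3  → R3 = 80, stack: [46, 19]
Final: R3 = 80

80


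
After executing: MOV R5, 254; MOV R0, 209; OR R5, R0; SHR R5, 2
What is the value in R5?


Register state trace:
  MOV R5, 254  → R5 = 254 (0b11111110)
  MOV R0, 209  → R0 = 209 (0b11010001)
  OR R5, R0  → R5 = 254 OR 209 = 255 (0b11111111)
  SHR R5, 2  → R5 = 255 >> 2 = 63
Final: R5 = 63

63


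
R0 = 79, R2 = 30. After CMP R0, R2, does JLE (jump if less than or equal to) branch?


Trace:
  R0 = 79, R2 = 30
  CMP R0, R2  → compares 79 vs 30
  JLE checks: is 79 less than or equal to 30?
  79 > 30, so condition is false
Branch taken: No

No


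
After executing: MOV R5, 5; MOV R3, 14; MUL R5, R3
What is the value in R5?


Register state trace:
  MOV R5, 5  → R5 = 5
  MOV R3, 14  → R3 = 14
  MUL R5, R3  → R5 = 5 * 14 = 70
Final: R5 = 70

70


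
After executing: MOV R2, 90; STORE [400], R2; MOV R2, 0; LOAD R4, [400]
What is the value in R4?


Register and memory trace:
  MOV R2, 90  → R2 = 90
  STORE [400], R2  → mem[400] = 90
  MOV R2, 0  → R2 = 0
  LOAD R4, [400]  → R4 = mem[400] = 90
Final: R4 = 90

90


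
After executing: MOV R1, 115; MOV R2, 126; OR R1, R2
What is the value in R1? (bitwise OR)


Register state trace:
  MOV R1, 115  → R1 = 115 (0b01110011)
  MOV R2, 126  → R2 = 126 (0b01111110)
  OR R1, R2   → R1 = 115 OR 126 = 127 (0b01111111)
Final: R1 = 127

127


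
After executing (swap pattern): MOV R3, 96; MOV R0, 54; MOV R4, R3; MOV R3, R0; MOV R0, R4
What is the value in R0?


Register state trace (swap pattern):
  MOV R3, 96  → R3 = 96
  MOV R0, 54  → R0 = 54
  MOV R4, R3  → R4 = 96  (save R3)
  MOV R3, R0  → R3 = 54  (R3 gets R0's value)
  MOV R0, R4  → R0 = 96  (R0 gets saved value)
Final: R0 = 96

96


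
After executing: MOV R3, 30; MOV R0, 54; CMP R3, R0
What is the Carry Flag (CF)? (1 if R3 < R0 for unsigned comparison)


Register state trace:
  MOV R3, 30  → R3 = 30
  MOV R0, 54  → R0 = 54
  CMP R3, R0  → unsigned 30 - 54: borrow occurs
  30 < 54, so CF = 1
CF = 1

1


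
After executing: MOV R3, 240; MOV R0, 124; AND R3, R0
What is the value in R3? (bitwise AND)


Register state trace:
  MOV R3, 240  → R3 = 240 (0b11110000)
  MOV R0, 124  → R0 = 124 (0b01111100)
  AND R3, R0  → R3 = 240 AND 124 = 112 (0b01110000)
Final: R3 = 112

112


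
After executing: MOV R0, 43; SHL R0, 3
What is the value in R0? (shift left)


Register state trace:
  MOV R0, 43  → R0 = 43
  SHL R0, 3  → R0 = 43 << 3 = 43 * 2^3 = 344
Final: R0 = 344

344
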